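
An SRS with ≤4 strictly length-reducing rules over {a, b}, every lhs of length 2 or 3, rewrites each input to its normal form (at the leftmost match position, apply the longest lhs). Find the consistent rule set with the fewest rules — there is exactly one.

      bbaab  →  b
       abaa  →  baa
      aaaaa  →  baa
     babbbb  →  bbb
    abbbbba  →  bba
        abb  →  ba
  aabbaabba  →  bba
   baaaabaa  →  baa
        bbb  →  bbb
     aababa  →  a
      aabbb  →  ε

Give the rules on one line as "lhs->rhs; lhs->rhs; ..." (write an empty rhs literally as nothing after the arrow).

  | bbaab => bbab => b
  | abaa => baa
  | aaaaa => abaa => baa
  | babbbb => bbb

aaa->ab; ab->b; abb->ba; bab->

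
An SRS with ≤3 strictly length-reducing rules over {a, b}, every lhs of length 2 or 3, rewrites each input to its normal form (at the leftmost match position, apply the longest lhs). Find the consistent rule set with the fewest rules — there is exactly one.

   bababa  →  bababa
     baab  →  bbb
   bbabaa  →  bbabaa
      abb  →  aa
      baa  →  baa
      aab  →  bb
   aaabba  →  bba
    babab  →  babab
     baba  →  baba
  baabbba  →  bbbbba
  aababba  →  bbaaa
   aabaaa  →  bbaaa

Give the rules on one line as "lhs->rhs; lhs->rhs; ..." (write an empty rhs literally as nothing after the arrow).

aab->bb; abb->aa

  | bababa
  | baab => bbb
  | bbabaa
  | abb => aa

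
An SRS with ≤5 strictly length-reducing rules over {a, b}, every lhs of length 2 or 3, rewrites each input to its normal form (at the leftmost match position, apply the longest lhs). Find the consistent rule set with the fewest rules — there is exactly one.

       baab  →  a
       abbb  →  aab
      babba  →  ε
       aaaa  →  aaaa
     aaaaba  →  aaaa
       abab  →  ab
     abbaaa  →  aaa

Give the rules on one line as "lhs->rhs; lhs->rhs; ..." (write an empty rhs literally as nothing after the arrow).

  | baab => bb => a
  | abbb => aab
  | babba => bba => ε
  | aaaa

ba->; baa->b; bb->a; bba->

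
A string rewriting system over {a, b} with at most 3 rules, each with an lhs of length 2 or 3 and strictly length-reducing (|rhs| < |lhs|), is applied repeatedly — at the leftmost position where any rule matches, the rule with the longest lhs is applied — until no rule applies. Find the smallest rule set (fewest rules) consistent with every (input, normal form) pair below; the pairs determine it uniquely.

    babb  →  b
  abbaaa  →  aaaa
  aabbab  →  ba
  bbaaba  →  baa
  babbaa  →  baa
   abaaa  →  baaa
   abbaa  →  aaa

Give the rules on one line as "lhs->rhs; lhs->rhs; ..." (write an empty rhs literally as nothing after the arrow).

aab->ba; ab->b; bb->a

  | babb => bbb => ab => b
  | abbaaa => bbaaa => aaaa
  | aabbab => babab => bbab => aab => ba
  | bbaaba => aaaba => abaa => baa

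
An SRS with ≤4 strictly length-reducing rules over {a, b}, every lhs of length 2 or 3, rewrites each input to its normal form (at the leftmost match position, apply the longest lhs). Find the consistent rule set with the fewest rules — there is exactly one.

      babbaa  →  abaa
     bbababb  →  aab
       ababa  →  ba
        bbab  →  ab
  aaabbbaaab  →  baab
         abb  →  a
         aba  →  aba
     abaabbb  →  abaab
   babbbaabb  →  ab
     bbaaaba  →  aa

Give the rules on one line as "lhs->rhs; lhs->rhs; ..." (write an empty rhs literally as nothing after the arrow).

aaa->ba; bab->a; bb->

  | babbaa => abaa
  | bbababb => ababb => aab
  | ababa => aaa => ba
  | bbab => ab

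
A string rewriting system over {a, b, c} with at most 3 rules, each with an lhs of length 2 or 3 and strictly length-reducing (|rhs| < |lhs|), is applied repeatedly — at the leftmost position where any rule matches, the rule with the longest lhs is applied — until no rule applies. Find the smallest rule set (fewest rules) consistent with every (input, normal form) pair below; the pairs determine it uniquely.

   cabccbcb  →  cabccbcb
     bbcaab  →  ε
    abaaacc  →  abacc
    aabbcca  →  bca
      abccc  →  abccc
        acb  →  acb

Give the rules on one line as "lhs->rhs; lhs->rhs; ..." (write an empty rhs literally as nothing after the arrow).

  | cabccbcb
  | bbcaab => baab => bb => ε
  | abaaacc => abacc
  | aabbcca => bbcca => bca

aa->; bb->; bbc->b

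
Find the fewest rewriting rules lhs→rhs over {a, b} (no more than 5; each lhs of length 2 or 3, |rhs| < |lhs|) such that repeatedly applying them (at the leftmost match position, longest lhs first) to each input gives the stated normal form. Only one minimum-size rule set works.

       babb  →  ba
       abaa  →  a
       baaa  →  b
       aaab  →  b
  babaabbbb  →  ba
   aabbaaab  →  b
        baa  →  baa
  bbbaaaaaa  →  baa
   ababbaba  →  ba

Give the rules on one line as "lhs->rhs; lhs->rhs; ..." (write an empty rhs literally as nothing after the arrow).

aaa->; ab->a; aba->; bba->

  | babb => bab => ba
  | abaa => a
  | baaa => b
  | aaab => b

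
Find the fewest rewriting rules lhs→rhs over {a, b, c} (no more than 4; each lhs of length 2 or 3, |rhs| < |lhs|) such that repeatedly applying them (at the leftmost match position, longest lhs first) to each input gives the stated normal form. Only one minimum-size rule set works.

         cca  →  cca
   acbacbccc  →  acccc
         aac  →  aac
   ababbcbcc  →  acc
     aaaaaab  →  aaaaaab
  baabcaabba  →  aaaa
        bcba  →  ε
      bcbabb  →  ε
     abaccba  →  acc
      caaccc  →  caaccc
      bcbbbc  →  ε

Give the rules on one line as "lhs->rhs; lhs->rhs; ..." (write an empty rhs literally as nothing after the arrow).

ba->; bb->; bc->

  | cca
  | acbacbccc => accbccc => acccc
  | aac
  | ababbcbcc => abbcbcc => acbcc => acc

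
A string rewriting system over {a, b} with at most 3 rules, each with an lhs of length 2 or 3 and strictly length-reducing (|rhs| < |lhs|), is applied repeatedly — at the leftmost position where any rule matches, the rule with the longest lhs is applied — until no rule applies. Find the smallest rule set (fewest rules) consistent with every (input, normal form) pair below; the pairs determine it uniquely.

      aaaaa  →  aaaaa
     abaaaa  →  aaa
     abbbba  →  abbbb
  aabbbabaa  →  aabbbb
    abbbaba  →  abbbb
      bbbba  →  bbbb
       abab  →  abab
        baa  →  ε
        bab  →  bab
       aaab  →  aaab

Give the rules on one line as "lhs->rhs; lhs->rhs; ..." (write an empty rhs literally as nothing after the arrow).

baa->; bba->bb

  | aaaaa
  | abaaaa => aaa
  | abbbba => abbbb
  | aabbbabaa => aabbbbaa => aabbbba => aabbbb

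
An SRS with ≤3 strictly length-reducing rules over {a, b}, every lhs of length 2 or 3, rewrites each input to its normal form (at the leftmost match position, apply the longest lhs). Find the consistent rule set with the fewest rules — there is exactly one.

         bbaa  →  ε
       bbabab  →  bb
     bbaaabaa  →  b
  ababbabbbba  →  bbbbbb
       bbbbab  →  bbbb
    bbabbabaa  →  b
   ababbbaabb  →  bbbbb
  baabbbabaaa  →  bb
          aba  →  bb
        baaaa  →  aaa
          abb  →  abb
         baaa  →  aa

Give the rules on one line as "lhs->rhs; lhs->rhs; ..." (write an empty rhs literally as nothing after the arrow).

aba->bb; ba->

  | bbaa => ba => ε
  | bbabab => bbab => bb
  | bbaaabaa => baabaa => abaa => bba => b
  | ababbabbbba => bbbbabbbba => bbbbbbba => bbbbbb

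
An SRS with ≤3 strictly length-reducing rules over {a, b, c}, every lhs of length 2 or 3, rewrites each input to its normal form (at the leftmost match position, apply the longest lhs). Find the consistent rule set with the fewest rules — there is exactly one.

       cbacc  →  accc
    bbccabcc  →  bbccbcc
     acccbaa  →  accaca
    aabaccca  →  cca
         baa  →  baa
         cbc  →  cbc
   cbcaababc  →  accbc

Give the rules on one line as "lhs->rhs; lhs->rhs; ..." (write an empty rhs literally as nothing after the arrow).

  | cbacc => accc
  | bbccabcc => bbccbcc
  | acccbaa => accaca
  | aabaccca => abaccca => baccca => cca

ab->b; bac->; cba->ac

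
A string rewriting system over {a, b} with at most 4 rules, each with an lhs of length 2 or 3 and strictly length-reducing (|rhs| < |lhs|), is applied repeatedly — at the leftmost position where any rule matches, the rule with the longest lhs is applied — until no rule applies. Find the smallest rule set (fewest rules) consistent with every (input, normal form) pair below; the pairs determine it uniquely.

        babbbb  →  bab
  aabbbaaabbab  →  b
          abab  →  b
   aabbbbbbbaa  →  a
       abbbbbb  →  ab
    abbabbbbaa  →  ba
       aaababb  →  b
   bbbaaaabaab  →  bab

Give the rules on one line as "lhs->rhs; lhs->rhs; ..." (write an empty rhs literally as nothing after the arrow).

aa->a; aba->; bb->b

  | babbbb => babbb => babb => bab
  | aabbbaaabbab => abbbaaabbab => abbaaabbab => abaaabbab => aabbab => abbab => abab => b
  | abab => b
  | aabbbbbbbaa => abbbbbbbaa => abbbbbbaa => abbbbbaa => abbbbaa => abbbaa => abbaa => abaa => a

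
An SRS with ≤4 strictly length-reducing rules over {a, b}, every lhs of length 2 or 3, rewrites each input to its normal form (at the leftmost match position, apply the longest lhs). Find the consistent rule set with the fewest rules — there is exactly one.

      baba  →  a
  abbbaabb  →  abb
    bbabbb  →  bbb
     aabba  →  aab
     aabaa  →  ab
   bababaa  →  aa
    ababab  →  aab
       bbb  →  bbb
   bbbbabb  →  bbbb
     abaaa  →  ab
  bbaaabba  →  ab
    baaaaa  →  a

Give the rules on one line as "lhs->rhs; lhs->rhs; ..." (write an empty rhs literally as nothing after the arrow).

  | baba => a
  | abbbaabb => abbabb => abb
  | bbabbb => bbb
  | aabba => aab

aaa->ab; ba->; bab->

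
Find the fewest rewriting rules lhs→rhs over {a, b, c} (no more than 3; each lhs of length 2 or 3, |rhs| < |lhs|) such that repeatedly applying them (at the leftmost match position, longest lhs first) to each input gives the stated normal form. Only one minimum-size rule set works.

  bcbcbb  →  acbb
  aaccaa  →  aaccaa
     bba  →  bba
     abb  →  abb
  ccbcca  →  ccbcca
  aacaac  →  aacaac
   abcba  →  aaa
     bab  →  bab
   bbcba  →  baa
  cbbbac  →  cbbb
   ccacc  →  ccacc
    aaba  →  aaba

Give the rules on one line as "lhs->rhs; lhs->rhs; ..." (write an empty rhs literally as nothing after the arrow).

bac->b; bcb->a

  | bcbcbb => acbb
  | aaccaa
  | bba
  | abb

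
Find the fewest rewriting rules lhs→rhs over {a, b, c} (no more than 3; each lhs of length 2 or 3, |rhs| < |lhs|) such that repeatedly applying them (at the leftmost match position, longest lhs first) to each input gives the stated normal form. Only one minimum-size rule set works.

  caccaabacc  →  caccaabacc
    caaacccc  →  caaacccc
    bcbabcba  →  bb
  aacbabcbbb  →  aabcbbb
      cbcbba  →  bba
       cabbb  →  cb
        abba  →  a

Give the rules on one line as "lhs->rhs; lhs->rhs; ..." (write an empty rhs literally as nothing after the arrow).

  | caccaabacc
  | caaacccc
  | bcbabcba => bbcba => bb
  | aacbabcbbb => aabcbbb

abb->; cba->; cbc->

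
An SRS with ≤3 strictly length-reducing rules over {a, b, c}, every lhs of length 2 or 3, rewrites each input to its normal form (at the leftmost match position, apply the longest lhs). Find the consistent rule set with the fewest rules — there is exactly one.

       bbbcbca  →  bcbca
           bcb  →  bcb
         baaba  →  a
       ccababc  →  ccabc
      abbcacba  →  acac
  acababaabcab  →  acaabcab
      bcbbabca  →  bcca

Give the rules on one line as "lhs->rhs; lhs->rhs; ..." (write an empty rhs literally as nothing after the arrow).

  | bbbcbca => bcbca
  | bcb
  | baaba => aba => a
  | ccababc => ccabc

ba->; bbc->c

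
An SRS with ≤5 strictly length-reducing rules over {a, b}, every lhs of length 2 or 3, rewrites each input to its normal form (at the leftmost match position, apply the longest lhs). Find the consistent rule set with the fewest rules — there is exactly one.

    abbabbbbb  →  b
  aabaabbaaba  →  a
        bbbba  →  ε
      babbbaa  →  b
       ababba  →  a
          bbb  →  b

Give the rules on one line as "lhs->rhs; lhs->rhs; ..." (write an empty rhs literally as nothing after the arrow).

  | abbabbbbb => abbbbb => bbb => bb => b
  | aabaabbaaba => aabbbaaba => abaaba => abba => a
  | bbbba => bbba => bba => ba => ε
  | babbbaa => bbbaa => bbaa => baa => b

abb->; ba->; baa->b; bb->b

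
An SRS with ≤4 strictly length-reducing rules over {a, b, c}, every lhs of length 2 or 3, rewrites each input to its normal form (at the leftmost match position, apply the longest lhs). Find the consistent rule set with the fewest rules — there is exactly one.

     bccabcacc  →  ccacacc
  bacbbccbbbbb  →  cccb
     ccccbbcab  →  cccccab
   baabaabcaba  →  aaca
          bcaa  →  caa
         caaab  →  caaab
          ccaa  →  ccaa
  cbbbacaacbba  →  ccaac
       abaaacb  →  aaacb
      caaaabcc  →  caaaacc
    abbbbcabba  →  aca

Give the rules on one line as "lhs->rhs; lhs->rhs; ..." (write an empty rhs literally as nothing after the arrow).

  | bccabcacc => ccabcacc => ccacacc
  | bacbbccbbbbb => cbbccbbbbb => cbccbbbbb => cccbbbbb => cccbbbb => cccbbb => cccbb => cccb
  | ccccbbcab => ccccbcab => cccccab
  | baabaabcaba => abaabcaba => aabcaba => aacaba => aaca

ba->; bb->b; bc->c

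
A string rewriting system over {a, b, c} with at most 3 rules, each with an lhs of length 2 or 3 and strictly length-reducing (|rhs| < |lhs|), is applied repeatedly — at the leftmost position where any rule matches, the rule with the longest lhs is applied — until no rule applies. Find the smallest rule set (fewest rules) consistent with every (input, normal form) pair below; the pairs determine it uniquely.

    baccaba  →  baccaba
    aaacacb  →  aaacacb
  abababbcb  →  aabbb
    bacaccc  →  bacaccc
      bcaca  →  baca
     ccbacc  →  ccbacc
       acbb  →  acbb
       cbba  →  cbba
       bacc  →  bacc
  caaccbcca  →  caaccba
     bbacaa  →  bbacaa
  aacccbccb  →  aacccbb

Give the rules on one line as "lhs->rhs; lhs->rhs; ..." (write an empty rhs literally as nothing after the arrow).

  | baccaba
  | aaacacb
  | abababbcb => aabbcb => aabbb
  | bacaccc

bab->; bc->b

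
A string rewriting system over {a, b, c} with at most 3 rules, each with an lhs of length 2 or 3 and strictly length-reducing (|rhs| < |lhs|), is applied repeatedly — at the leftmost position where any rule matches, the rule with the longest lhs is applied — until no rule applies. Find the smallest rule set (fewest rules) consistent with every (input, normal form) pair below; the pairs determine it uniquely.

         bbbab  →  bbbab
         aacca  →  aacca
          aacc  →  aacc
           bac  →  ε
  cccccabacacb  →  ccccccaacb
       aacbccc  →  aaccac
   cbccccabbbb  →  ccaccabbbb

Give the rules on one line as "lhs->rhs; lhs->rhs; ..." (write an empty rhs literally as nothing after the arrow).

aba->bc; bac->; bcc->ca

  | bbbab
  | aacca
  | aacc
  | bac => ε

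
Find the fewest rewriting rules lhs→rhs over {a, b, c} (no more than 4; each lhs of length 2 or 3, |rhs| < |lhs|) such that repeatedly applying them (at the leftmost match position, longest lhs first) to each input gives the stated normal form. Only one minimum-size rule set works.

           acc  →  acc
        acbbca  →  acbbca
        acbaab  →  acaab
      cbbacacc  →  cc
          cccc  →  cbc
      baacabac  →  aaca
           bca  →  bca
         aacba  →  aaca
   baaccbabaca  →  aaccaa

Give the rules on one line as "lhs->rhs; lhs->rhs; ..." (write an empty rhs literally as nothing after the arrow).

  | acc
  | acbbca
  | acbaab => acaab
  | cbbacacc => cbacc => cc

ba->a; bac->; ccc->cb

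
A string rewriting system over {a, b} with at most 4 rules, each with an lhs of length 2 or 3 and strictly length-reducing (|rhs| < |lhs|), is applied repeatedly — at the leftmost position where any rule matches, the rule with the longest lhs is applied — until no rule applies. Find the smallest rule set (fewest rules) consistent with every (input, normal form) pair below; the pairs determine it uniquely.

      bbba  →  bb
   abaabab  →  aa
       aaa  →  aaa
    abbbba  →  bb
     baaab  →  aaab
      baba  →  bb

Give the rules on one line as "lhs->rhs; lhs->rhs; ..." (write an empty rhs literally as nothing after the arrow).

  | bbba => bba => bb
  | abaabab => aaabab => aaabb => aa
  | aaa
  | abbbba => bba => bb

abb->; ba->b; baa->aa; bbb->bb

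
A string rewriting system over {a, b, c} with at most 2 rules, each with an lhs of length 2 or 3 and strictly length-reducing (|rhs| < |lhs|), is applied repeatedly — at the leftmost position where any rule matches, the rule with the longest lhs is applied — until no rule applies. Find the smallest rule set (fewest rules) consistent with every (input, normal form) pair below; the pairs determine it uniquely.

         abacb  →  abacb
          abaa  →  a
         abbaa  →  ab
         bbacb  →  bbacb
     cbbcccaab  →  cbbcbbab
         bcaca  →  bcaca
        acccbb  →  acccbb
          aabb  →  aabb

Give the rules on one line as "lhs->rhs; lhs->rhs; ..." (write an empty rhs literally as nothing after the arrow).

baa->; cca->bb

  | abacb
  | abaa => a
  | abbaa => ab
  | bbacb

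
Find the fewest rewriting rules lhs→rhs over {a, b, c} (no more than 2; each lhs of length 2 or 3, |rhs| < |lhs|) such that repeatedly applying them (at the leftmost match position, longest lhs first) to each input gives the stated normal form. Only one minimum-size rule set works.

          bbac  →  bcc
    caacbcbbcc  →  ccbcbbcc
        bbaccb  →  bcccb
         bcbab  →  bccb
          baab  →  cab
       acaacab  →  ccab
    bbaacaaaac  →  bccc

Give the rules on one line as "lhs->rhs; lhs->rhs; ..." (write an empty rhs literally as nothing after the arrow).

ac->c; ba->c

  | bbac => bcc
  | caacbcbbcc => cacbcbbcc => ccbcbbcc
  | bbaccb => bcccb
  | bcbab => bccb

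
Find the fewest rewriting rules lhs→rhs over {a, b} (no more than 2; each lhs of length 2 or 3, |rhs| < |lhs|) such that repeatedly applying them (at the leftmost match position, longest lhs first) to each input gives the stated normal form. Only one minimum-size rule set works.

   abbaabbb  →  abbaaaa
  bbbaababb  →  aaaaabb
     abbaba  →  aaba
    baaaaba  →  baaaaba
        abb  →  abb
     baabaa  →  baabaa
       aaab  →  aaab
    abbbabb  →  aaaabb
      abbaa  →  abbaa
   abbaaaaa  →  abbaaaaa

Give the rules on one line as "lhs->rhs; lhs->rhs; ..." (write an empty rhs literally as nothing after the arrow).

  | abbaabbb => abbaaaa
  | bbbaababb => aaaababb => aaaaabb
  | abbaba => ababa => aaba
  | baaaaba

bab->ab; bbb->aa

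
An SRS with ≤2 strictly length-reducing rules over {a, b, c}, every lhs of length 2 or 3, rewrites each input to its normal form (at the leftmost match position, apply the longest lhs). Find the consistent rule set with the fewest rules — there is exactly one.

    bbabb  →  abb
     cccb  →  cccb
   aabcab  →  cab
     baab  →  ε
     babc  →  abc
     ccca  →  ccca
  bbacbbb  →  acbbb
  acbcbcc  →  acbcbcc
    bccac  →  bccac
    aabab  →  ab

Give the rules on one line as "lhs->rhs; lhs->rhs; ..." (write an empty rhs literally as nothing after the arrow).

  | bbabb => babb => abb
  | cccb
  | aabcab => cab
  | baab => aab => ε

aab->; ba->a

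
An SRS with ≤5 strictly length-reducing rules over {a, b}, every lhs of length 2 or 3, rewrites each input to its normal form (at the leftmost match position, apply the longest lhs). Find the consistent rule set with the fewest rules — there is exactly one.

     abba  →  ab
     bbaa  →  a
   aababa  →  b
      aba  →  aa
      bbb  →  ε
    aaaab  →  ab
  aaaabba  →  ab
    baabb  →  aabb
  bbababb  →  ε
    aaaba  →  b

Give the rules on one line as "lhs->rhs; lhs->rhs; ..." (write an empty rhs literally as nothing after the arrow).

  | abba => ab
  | bbaa => ba => a
  | aababa => aaaba => bba => b
  | aba => aa

aaa->b; ba->a; bba->b; bbb->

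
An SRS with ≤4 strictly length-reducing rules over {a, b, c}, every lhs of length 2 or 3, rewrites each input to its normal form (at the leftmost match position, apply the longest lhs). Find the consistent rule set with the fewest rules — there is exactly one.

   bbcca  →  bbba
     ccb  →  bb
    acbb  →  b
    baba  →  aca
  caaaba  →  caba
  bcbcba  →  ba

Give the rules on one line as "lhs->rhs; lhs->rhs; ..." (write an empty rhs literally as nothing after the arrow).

aa->; bab->ac; cb->a; cc->b

  | bbcca => bbba
  | ccb => bb
  | acbb => aab => b
  | baba => aca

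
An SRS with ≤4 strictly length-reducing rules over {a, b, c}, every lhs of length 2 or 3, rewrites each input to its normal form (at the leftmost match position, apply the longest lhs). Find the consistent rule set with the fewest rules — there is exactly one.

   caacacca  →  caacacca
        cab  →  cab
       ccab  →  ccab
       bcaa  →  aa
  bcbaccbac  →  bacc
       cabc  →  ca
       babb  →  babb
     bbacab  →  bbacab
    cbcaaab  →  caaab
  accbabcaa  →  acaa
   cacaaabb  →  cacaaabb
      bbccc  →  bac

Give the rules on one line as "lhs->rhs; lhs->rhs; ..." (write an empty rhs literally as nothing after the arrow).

bc->; bcc->a; cba->

  | caacacca
  | cab
  | ccab
  | bcaa => aa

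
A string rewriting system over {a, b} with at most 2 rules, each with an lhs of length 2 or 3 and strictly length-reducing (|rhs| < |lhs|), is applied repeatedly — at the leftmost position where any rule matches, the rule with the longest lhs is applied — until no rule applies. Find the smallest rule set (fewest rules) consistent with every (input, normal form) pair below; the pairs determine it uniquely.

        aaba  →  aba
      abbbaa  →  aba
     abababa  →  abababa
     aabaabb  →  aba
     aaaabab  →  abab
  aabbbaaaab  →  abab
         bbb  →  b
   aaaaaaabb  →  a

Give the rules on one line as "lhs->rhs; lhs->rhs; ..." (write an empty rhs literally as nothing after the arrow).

aa->a; bb->

  | aaba => aba
  | abbbaa => abaa => aba
  | abababa
  | aabaabb => abaabb => ababb => aba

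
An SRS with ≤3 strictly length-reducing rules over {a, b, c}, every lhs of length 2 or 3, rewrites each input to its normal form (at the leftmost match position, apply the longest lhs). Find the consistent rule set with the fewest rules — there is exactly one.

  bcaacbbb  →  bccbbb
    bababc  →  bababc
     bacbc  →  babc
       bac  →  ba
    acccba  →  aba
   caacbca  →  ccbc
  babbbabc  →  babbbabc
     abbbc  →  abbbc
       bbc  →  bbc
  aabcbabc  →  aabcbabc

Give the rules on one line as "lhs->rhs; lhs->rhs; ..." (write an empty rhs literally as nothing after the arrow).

  | bcaacbbb => bcacbbb => bccbbb
  | bababc
  | bacbc => babc
  | bac => ba

ac->a; ca->c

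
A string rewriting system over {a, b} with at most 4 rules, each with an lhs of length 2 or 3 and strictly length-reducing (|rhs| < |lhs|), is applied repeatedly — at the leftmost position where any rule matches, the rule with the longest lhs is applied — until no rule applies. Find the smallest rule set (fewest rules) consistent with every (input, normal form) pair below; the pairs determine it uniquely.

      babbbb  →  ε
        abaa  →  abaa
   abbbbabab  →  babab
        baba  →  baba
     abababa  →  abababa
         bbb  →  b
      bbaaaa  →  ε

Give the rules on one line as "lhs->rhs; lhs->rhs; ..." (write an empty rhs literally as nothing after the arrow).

abb->b; bb->; bba->bb

  | babbbb => bbbb => bb => ε
  | abaa
  | abbbbabab => bbbabab => babab
  | baba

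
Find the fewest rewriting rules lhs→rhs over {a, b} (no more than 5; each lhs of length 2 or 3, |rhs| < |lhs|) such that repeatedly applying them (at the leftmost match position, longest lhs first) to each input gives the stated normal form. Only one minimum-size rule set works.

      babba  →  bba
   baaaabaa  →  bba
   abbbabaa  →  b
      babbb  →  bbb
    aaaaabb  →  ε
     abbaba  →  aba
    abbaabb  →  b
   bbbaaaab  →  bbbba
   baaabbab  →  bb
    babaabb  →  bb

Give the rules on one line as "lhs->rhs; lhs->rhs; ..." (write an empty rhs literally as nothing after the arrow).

  | babba => bba
  | baaaabaa => baabaa => bbaaa => bba
  | abbbabaa => babaa => baa => b
  | babbb => bbb

aa->; aab->ba; abb->; bab->b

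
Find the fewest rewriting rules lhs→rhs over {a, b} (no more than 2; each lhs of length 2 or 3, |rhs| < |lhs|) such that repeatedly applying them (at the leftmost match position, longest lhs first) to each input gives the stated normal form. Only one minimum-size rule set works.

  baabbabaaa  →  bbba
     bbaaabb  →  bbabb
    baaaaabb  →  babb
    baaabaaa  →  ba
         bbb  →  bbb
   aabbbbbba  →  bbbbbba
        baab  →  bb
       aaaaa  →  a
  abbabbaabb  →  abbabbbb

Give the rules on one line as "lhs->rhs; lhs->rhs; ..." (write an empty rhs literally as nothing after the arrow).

  | baabbabaaa => bbbabaaa => bbbaaa => bbba
  | bbaaabb => bbabb
  | baaaaabb => baaabb => babb
  | baaabaaa => babaaa => baaa => ba

aa->; aba->a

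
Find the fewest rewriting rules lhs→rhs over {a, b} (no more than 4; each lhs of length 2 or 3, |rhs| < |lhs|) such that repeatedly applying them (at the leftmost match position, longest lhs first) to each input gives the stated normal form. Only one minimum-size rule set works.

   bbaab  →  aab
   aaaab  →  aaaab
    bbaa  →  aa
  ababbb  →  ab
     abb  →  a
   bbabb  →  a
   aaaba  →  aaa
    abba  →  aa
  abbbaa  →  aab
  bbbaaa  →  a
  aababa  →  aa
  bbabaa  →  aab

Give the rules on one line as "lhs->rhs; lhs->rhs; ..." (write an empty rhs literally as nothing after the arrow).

ba->; baa->ab; bb->

  | bbaab => aab
  | aaaab
  | bbaa => aa
  | ababbb => abbb => ab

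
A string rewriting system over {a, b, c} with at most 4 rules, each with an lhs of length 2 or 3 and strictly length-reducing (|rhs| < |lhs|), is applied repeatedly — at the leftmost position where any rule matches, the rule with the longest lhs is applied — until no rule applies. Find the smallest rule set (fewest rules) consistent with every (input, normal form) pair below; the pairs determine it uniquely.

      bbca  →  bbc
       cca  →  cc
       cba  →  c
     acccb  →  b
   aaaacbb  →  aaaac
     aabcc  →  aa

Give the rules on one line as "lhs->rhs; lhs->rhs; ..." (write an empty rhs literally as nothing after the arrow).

  | bbca => bbc
  | cca => cc
  | cba => ca => c
  | acccb => bccb => b

acc->bc; bcc->; ca->c; cb->c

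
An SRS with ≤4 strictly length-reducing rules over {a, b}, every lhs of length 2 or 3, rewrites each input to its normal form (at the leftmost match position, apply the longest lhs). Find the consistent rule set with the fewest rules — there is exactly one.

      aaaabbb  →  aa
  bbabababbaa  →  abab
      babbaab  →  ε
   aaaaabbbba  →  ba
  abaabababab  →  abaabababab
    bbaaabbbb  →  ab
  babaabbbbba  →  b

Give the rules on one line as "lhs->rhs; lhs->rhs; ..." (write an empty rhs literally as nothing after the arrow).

  | aaaabbb => abbb => aa
  | bbabababbaa => abababbaa => ababaaa => abab
  | babbaab => baaab => bb => ε
  | aaaaabbbba => aabbbba => aaaba => ba

aaa->; bb->; bbb->a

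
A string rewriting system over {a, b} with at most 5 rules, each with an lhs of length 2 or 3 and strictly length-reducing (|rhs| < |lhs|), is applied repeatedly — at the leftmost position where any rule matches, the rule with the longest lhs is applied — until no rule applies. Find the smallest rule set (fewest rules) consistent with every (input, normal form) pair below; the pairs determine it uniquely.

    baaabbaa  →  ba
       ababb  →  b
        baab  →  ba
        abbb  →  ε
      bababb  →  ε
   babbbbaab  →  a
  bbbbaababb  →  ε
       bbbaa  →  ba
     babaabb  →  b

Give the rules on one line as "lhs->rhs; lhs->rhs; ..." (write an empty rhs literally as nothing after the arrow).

aa->a; aab->a; ab->; bb->

  | baaabbaa => baabbaa => babaa => baa => ba
  | ababb => abb => b
  | baab => ba
  | abbb => bb => ε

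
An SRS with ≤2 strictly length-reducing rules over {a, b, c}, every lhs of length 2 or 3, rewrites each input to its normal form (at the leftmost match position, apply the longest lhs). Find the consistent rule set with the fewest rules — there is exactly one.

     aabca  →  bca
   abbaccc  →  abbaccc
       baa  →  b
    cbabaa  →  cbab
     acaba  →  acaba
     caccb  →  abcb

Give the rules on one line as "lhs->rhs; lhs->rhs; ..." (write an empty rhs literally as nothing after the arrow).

aa->; cac->ab

  | aabca => bca
  | abbaccc
  | baa => b
  | cbabaa => cbab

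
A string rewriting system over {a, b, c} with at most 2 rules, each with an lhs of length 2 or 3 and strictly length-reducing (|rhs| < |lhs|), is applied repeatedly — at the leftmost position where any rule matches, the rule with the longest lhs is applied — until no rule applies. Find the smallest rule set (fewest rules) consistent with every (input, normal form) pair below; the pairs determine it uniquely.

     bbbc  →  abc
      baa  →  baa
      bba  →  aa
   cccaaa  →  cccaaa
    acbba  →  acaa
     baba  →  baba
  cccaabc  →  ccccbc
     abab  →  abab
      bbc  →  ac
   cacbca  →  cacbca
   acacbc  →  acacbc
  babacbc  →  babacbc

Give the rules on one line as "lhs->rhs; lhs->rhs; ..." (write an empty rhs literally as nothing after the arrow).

aab->cb; bb->a

  | bbbc => abc
  | baa
  | bba => aa
  | cccaaa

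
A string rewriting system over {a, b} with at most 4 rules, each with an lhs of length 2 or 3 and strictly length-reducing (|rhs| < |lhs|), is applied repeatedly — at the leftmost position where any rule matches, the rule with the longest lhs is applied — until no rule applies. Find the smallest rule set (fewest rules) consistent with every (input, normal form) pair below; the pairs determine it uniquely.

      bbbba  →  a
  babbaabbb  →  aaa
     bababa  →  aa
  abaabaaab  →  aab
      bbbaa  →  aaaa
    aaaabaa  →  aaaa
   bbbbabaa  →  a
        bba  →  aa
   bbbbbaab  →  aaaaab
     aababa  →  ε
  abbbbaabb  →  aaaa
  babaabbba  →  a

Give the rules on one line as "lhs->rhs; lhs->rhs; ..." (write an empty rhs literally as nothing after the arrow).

  | bbbba => aaba => a
  | babbaabbb => baaaabbb => abaabbb => abbb => aaa
  | bababa => bba => aa
  | abaabaaab => abaaab => aab

aba->; baa->ab; bb->a; bbb->aa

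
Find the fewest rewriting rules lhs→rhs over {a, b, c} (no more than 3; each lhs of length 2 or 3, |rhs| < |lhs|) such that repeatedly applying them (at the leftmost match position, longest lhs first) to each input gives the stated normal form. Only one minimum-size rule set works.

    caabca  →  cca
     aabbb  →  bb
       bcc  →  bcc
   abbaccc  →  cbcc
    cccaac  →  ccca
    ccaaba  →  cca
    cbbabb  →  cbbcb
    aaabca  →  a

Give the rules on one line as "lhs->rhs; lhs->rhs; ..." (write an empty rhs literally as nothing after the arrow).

  | caabca => cacca => cca
  | aabbb => acbb => bb
  | bcc
  | abbaccc => cbaccc => cbcc

ab->c; ac->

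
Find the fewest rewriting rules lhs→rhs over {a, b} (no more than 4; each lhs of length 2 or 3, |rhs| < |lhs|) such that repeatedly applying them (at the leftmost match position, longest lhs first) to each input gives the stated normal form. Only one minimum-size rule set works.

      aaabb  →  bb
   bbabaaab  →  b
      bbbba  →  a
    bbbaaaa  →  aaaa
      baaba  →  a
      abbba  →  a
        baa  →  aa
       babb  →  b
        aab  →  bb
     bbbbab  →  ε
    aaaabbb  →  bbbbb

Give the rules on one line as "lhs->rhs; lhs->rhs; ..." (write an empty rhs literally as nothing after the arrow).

  | aaabb => abbb => bb
  | bbabaaab => babaaab => abaaab => aaab => abb => b
  | bbbba => bbba => bba => ba => a
  | bbbaaaa => bbaaaa => baaaa => aaaa

aab->bb; ab->; ba->a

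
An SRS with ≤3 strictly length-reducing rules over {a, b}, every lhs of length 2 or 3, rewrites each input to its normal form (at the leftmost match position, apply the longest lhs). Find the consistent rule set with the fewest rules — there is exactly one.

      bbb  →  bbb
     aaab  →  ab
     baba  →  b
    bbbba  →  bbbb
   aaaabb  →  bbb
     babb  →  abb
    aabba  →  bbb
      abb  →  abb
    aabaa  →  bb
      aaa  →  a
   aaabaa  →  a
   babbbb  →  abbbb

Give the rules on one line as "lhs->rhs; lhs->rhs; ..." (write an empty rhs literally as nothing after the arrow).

  | bbb
  | aaab => bab => ab
  | baba => aba => aa => b
  | bbbba => bbbb

aa->b; ba->a; bba->bb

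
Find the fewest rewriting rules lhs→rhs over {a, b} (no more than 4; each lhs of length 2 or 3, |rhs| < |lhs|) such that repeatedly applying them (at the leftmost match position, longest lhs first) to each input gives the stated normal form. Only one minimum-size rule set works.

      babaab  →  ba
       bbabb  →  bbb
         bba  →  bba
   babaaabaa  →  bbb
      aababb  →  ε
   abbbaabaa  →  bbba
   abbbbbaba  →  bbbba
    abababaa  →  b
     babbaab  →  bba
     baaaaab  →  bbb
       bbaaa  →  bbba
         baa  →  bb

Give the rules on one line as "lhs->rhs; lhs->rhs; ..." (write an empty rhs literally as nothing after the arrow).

aa->b; aab->a; ab->

  | babaab => baab => ba
  | bbabb => bbb
  | bba
  | babaaabaa => baaabaa => bbabaa => bbaa => bbb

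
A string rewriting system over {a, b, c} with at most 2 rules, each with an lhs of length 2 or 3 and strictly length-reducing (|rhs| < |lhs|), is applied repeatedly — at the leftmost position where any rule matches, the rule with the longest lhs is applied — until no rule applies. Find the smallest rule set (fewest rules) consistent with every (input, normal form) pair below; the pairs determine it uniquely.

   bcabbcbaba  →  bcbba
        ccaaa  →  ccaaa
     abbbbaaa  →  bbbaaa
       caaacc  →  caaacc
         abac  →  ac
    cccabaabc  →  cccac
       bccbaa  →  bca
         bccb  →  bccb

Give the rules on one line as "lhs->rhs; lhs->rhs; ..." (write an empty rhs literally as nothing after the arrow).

ab->; cba->

  | bcabbcbaba => bcbcbaba => bcbba
  | ccaaa
  | abbbbaaa => bbbaaa
  | caaacc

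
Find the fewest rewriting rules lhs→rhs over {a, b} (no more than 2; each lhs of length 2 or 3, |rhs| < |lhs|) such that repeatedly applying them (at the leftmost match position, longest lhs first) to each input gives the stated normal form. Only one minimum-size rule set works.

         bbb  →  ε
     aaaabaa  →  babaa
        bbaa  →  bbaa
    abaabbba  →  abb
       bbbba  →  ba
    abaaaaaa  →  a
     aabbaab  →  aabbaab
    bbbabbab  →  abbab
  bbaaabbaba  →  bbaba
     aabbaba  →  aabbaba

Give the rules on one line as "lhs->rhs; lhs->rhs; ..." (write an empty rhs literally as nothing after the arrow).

  | bbb => ε
  | aaaabaa => babaa
  | bbaa
  | abaabbba => abaaa => abb

aaa->b; bbb->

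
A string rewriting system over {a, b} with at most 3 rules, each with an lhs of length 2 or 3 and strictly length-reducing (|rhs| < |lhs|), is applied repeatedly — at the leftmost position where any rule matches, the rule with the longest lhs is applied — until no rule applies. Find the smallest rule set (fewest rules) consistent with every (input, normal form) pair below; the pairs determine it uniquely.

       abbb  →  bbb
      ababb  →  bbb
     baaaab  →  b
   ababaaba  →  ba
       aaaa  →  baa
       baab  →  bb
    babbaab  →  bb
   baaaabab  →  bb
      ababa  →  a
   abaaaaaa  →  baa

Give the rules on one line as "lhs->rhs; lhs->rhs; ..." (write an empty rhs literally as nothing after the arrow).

  | abbb => bbb
  | ababb => babb => bbb
  | baaaab => bbaab => aab => ab => b
  | ababaaba => babaaba => bbaaba => aaba => aba => ba

aaa->ba; ab->b; bba->a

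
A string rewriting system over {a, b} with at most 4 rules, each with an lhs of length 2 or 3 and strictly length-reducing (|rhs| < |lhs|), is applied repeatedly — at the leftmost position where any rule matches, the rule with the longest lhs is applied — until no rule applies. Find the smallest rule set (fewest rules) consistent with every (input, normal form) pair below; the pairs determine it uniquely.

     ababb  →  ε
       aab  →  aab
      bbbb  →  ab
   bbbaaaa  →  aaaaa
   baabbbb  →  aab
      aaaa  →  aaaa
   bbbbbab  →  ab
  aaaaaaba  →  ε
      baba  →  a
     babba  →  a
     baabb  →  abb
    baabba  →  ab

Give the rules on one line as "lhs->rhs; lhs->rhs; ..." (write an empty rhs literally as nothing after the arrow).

  | ababb => babb => bab => ba => ε
  | aab
  | bbbb => ab
  | bbbaaaa => aaaaa

aba->ba; ba->; bab->ba; bbb->a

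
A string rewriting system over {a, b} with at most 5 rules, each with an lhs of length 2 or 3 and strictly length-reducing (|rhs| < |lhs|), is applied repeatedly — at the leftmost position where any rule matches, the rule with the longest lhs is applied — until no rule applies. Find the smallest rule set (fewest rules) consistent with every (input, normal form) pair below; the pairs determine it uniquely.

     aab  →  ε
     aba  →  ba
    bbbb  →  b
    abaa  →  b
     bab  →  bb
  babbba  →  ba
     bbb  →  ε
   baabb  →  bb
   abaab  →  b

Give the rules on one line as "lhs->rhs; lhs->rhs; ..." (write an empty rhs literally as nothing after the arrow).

  | aab => ε
  | aba => ba
  | bbbb => b
  | abaa => baa => b

aa->; aab->; ab->b; bbb->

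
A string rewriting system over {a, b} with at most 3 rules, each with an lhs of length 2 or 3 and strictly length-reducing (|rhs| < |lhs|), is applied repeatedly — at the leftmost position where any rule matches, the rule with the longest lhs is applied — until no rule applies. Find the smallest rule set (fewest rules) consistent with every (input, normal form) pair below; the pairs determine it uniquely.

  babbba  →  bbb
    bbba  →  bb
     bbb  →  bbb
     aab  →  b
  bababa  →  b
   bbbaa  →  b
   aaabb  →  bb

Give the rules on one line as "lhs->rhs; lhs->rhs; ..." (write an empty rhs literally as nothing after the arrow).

ab->b; bba->b

  | babbba => bbbba => bbb
  | bbba => bb
  | bbb
  | aab => ab => b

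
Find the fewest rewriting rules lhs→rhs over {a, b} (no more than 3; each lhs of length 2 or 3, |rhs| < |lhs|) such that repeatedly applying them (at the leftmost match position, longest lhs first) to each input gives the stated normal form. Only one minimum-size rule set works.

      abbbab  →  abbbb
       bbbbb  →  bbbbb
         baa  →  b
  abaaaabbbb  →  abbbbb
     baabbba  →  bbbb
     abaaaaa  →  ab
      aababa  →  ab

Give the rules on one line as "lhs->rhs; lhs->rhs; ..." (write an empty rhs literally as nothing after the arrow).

aab->; ba->b

  | abbbab => abbbb
  | bbbbb
  | baa => ba => b
  | abaaaabbbb => abaaabbbb => abaabbbb => ababbbb => abbbbb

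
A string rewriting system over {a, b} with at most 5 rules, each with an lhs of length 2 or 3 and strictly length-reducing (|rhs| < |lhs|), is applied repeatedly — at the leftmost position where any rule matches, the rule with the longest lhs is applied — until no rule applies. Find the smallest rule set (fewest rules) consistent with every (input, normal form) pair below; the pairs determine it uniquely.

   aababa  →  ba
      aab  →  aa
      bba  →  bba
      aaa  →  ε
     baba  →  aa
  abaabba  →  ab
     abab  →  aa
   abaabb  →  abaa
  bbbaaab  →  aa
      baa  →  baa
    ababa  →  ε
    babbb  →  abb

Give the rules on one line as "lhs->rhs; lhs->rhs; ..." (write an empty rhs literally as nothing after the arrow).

  | aababa => aaaba => ba
  | aab => aa
  | bba
  | aaa => ε

aaa->; aab->aa; bab->a; bbb->aa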